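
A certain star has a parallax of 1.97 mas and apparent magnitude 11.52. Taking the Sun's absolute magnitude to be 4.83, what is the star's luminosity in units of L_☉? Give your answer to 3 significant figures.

d = 1/p = 1000/1.97 mas = 507.6 pc
M = m − 5 log₁₀ d + 5 = 11.52 − 5·2.7055 + 5 = 2.992
M − M_☉ = 2.992 − 4.83 = -1.838
L/L_☉ = 10^(−0.4 × -1.838) = 5.433

L/L_☉ ≈ 5.43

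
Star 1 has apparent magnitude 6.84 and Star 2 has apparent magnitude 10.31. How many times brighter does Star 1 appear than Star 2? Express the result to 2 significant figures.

Magnitude difference = -3.47
Flux ratio = 10^(−0.4 Δm) = 10^(−0.4 × -3.47) = 10^1.388 = 24.43

24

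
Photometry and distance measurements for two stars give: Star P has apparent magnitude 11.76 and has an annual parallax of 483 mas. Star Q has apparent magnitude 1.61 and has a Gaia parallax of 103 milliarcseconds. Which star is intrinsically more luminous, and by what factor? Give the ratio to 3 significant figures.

Star Q is more luminous, by a factor of 252000.

Star P: p = 483 mas = 0.483″ → d = 1/p = 2.070 pc
Star P: M = m − 5 log₁₀ d + 5 = 11.76 − 5·0.3161 + 5 = 15.180
Star Q: p = 103 mas = 0.103″ → d = 1/p = 9.709 pc
Star Q: M = m − 5 log₁₀ d + 5 = 1.61 − 5·0.9872 + 5 = 1.674
ΔM = M_P − M_Q = 15.180 − (1.674) = 13.506; smaller M is more luminous → Star Q.
L ratio = 10^(0.4 |ΔM|) = 10^5.402 = 252500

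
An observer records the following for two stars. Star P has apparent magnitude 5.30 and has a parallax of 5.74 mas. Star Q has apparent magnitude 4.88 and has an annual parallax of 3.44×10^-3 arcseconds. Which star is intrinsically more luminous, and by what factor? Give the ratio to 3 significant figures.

Star Q is more luminous, by a factor of 4.10.

Star P: p = 5.74 mas = 5.74×10^-3″ → d = 1/p = 174.2 pc
Star P: M = m − 5 log₁₀ d + 5 = 5.30 − 5·2.2411 + 5 = -0.905
Star Q: d = 1/p = 1/3.44×10^-3″ = 290.7 pc
Star Q: M = m − 5 log₁₀ d + 5 = 4.88 − 5·2.4634 + 5 = -2.437
ΔM = M_P − M_Q = -0.905 − (-2.437) = 1.532; smaller M is more luminous → Star Q.
L ratio = 10^(0.4 |ΔM|) = 10^0.613 = 4.099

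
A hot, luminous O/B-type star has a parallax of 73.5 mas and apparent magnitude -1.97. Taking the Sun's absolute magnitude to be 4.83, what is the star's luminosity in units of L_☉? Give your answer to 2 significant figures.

L/L_☉ ≈ 970

d = 1/p = 1000/73.5 mas = 13.61 pc
M = m − 5 log₁₀ d + 5 = -1.97 − 5·1.1337 + 5 = -2.639
M − M_☉ = -2.639 − 4.83 = -7.469
L/L_☉ = 10^(−0.4 × -7.469) = 971.5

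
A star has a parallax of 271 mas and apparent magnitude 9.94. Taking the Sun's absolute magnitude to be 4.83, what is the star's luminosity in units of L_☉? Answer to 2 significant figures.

L/L_☉ ≈ 1.2×10^-3

d = 1/p = 1000/271 mas = 3.690 pc
M = m − 5 log₁₀ d + 5 = 9.94 − 5·0.5670 + 5 = 12.105
M − M_☉ = 12.105 − 4.83 = 7.275
L/L_☉ = 10^(−0.4 × 7.275) = 1.230×10^-3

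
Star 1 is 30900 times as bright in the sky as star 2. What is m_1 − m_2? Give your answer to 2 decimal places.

Pogson: Δm = −2.5 log₁₀(ratio) = −2.5 log₁₀(30900) = −2.5 × 4.4900 = -11.225
Star 1 is brighter, so it has the smaller magnitude: the difference is negative.

m_1 − m_2 ≈ -11.22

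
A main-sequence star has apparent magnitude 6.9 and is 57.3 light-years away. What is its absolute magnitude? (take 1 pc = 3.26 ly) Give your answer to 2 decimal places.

d = 57.3 ly / 3.26 = 17.58 pc
5 log₁₀(d/10 pc) = 5 log₁₀(17.58) − 5 = 1.225
M = m − 5 log₁₀(d/10) = 6.9 − 1.225 = 5.675

M ≈ 5.68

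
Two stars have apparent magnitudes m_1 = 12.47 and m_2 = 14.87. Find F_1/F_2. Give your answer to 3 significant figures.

F_1/F_2 ≈ 9.12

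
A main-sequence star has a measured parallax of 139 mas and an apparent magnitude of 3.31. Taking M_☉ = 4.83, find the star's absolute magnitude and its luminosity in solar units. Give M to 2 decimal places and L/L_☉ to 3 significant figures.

M ≈ 4.03; L/L_☉ ≈ 2.10

d = 1/p = 1000/139 mas = 7.194 pc
M = m − 5 log₁₀ d + 5 = 3.31 − 5·0.8570 + 5 = 4.025
M − M_☉ = 4.025 − 4.83 = -0.805
L/L_☉ = 10^(−0.4 × -0.805) = 2.099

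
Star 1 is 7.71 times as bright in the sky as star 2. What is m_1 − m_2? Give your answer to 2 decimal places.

m_1 − m_2 ≈ -2.22

Pogson: Δm = −2.5 log₁₀(ratio) = −2.5 log₁₀(7.71) = −2.5 × 0.8871 = -2.218
Star 1 is brighter, so it has the smaller magnitude: the difference is negative.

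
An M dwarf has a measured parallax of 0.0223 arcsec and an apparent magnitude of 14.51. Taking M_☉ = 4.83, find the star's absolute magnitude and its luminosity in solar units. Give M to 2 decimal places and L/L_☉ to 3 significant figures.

M ≈ 11.25; L/L_☉ ≈ 2.70×10^-3

d = 1/p = 1/0.0223″ = 44.84 pc
M = m − 5 log₁₀ d + 5 = 14.51 − 5·1.6517 + 5 = 11.252
M − M_☉ = 11.252 − 4.83 = 6.422
L/L_☉ = 10^(−0.4 × 6.422) = 2.700×10^-3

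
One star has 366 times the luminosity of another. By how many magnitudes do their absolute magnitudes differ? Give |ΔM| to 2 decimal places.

|ΔM| ≈ 6.41

Pogson: ΔM = −2.5 log₁₀(ratio) = −2.5 log₁₀(366) = −2.5 × 2.5635 = -6.409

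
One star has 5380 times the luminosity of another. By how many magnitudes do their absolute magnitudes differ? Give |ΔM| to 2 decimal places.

|ΔM| ≈ 9.33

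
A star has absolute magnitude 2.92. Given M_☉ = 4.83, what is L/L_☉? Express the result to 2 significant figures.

M − M_☉ = 2.92 − 4.83 = -1.910
L/L_☉ = 10^(−0.4 (M − M_☉)) = 10^0.764 = 5.808

L/L_☉ ≈ 5.8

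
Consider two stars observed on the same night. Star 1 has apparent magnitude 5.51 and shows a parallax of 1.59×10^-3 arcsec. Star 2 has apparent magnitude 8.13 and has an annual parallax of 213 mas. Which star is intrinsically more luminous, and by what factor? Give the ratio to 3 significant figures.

Star 1 is more luminous, by a factor of 200000.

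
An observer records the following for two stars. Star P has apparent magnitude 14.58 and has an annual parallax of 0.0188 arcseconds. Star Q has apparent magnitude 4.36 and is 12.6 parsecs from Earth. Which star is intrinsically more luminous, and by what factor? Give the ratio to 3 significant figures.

Star P: d = 1/p = 1/0.0188″ = 53.19 pc
Star P: M = m − 5 log₁₀ d + 5 = 14.58 − 5·1.7258 + 5 = 10.951
Star Q: M = m − 5 log₁₀ d + 5 = 4.36 − 5·1.1004 + 5 = 3.858
ΔM = M_P − M_Q = 10.951 − (3.858) = 7.093; smaller M is more luminous → Star Q.
L ratio = 10^(0.4 |ΔM|) = 10^2.837 = 687.2

Star Q is more luminous, by a factor of 687.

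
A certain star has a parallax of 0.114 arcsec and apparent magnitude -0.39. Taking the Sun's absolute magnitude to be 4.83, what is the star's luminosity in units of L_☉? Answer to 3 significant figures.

d = 1/p = 1/0.114″ = 8.772 pc
M = m − 5 log₁₀ d + 5 = -0.39 − 5·0.9431 + 5 = -0.105
M − M_☉ = -0.105 − 4.83 = -4.935
L/L_☉ = 10^(−0.4 × -4.935) = 94.23

L/L_☉ ≈ 94.2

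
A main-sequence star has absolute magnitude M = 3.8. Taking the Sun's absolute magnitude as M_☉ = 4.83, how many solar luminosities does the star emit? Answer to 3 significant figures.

L/L_☉ ≈ 2.58

M − M_☉ = 3.8 − 4.83 = -1.030
L/L_☉ = 10^(−0.4 (M − M_☉)) = 10^0.412 = 2.582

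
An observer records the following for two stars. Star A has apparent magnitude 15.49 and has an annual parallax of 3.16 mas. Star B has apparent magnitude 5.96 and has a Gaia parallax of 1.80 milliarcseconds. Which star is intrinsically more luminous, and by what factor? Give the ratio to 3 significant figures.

Star B is more luminous, by a factor of 20000.

Star A: p = 3.16 mas = 3.16×10^-3″ → d = 1/p = 316.5 pc
Star A: M = m − 5 log₁₀ d + 5 = 15.49 − 5·2.5003 + 5 = 7.988
Star B: p = 1.80 mas = 1.80×10^-3″ → d = 1/p = 555.6 pc
Star B: M = m − 5 log₁₀ d + 5 = 5.96 − 5·2.7447 + 5 = -2.764
ΔM = M_A − M_B = 7.988 − (-2.764) = 10.752; smaller M is more luminous → Star B.
L ratio = 10^(0.4 |ΔM|) = 10^4.301 = 19990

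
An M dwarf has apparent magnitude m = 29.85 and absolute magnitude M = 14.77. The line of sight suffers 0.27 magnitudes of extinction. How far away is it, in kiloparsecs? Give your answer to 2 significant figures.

m − M = 5 log₁₀(d/10 pc) + A  ⇒  29.85 − (14.77) − 0.27 = 5 log₁₀(d/10)
14.810 = 5 log₁₀(d/10)
log₁₀ d = (m − M − A)/5 + 1 = 3.9620
d = 10^3.9620 = 9162 pc
= 9.162 kpc

d ≈ 9.2 kpc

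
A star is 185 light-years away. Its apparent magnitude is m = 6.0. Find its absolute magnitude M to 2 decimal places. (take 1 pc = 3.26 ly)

d = 185 ly / 3.26 = 56.75 pc
5 log₁₀(d/10 pc) = 5 log₁₀(56.75) − 5 = 3.770
M = m − 5 log₁₀(d/10) = 6.0 − 3.770 = 2.230

M ≈ 2.23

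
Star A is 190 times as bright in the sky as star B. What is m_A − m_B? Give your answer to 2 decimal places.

m_A − m_B ≈ -5.70

Pogson: Δm = −2.5 log₁₀(ratio) = −2.5 log₁₀(190) = −2.5 × 2.2788 = -5.697
Star A is brighter, so it has the smaller magnitude: the difference is negative.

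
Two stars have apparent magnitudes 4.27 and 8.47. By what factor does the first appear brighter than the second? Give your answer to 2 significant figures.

48

Magnitude difference = -4.20
Flux ratio = 10^(−0.4 Δm) = 10^(−0.4 × -4.20) = 10^1.680 = 47.86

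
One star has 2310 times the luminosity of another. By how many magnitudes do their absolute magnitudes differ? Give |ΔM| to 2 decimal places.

|ΔM| ≈ 8.41

Pogson: ΔM = −2.5 log₁₀(ratio) = −2.5 log₁₀(2310) = −2.5 × 3.3636 = -8.409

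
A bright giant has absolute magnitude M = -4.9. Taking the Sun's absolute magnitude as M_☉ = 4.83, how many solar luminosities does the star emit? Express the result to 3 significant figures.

M − M_☉ = -4.9 − 4.83 = -9.730
L/L_☉ = 10^(−0.4 (M − M_☉)) = 10^3.892 = 7798

L/L_☉ ≈ 7800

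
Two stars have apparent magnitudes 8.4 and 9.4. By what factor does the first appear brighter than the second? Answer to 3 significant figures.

2.51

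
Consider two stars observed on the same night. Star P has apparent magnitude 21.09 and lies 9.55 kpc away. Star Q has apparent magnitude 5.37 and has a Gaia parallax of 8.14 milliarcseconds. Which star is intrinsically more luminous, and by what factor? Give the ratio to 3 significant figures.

Star P: d = 9.55 kpc = 9550 pc
Star P: M = m − 5 log₁₀ d + 5 = 21.09 − 5·3.9800 + 5 = 6.190
Star Q: p = 8.14 mas = 8.14×10^-3″ → d = 1/p = 122.9 pc
Star Q: M = m − 5 log₁₀ d + 5 = 5.37 − 5·2.0894 + 5 = -0.077
ΔM = M_P − M_Q = 6.190 − (-0.077) = 6.267; smaller M is more luminous → Star Q.
L ratio = 10^(0.4 |ΔM|) = 10^2.507 = 321.2

Star Q is more luminous, by a factor of 321.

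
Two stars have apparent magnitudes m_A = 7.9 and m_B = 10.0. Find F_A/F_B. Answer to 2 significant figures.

Magnitude difference = -2.1
Flux ratio = 10^(−0.4 Δm) = 10^(−0.4 × -2.1) = 10^0.840 = 6.918

F_A/F_B ≈ 6.9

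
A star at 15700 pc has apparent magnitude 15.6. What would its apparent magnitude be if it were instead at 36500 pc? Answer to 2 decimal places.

Flux ∝ 1/d², so Δm = 5 log₁₀(d₂/d₁) = 5 log₁₀(36500/15700) = 1.832
m₂ = m₁ + Δm = 15.6 + (1.832) = 17.432

m ≈ 17.43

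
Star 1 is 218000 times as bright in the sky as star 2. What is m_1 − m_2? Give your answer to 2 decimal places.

Pogson: Δm = −2.5 log₁₀(ratio) = −2.5 log₁₀(218000) = −2.5 × 5.3385 = -13.346
Star 1 is brighter, so it has the smaller magnitude: the difference is negative.

m_1 − m_2 ≈ -13.35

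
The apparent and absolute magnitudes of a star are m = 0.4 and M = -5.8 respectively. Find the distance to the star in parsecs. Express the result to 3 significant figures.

d ≈ 174 pc

Distance modulus: m − M = 0.4 − (-5.8) = 6.200
m − M = 5 log₁₀ d − 5
log₁₀ d = (m − M)/5 + 1 = 2.2400
d = 10^2.2400 = 173.8 pc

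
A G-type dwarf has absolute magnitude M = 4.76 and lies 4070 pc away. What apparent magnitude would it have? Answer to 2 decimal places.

m ≈ 17.81

m = M + 5 log₁₀ d − 5 = 4.76 + 5·3.6096 − 5 = 17.808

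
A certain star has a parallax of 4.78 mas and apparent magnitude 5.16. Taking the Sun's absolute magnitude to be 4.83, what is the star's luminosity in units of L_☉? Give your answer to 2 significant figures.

d = 1/p = 1000/4.78 mas = 209.2 pc
M = m − 5 log₁₀ d + 5 = 5.16 − 5·2.3206 + 5 = -1.443
M − M_☉ = -1.443 − 4.83 = -6.273
L/L_☉ = 10^(−0.4 × -6.273) = 323.0

L/L_☉ ≈ 320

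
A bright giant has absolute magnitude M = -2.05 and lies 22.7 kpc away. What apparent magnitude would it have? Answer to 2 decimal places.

m ≈ 14.73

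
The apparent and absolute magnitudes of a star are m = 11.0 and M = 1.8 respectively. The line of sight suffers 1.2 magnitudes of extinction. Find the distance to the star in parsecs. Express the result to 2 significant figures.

d ≈ 400 pc

m − M = 5 log₁₀(d/10 pc) + A  ⇒  11.0 − (1.8) − 1.2 = 5 log₁₀(d/10)
8.000 = 5 log₁₀(d/10)
log₁₀ d = (m − M − A)/5 + 1 = 2.6000
d = 10^2.6000 = 398.1 pc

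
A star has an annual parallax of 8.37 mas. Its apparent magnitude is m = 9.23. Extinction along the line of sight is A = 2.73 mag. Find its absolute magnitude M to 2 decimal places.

p = 8.37 mas = 8.37×10^-3″ → d = 1/p = 119.5 pc
5 log₁₀(d/10 pc) = 5 log₁₀(119.5) − 5 = 5.386
M = m − 5 log₁₀(d/10) − A = 9.23 − 5.386 − 2.73 = 1.114

M ≈ 1.11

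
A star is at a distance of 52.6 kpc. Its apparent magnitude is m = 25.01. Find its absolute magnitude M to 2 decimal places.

d = 52.6 kpc = 52600 pc
5 log₁₀(d/10 pc) = 5 log₁₀(52600) − 5 = 18.605
M = m − 5 log₁₀(d/10) = 25.01 − 18.605 = 6.405

M ≈ 6.41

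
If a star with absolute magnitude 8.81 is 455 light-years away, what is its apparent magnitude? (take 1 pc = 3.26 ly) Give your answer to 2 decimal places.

d = 455 ly / 3.26 = 139.6 pc
m = M + 5 log₁₀ d − 5 = 8.81 + 5·2.1448 − 5 = 14.534

m ≈ 14.53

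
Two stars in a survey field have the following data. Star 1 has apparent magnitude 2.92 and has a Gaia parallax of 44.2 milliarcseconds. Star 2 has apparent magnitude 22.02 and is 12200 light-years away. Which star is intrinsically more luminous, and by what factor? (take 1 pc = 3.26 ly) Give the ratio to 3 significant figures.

Star 1 is more luminous, by a factor of 1600.

Star 1: p = 44.2 mas = 0.0442″ → d = 1/p = 22.62 pc
Star 1: M = m − 5 log₁₀ d + 5 = 2.92 − 5·1.3546 + 5 = 1.147
Star 2: d = 12200 ly / 3.26 = 3742 pc
Star 2: M = m − 5 log₁₀ d + 5 = 22.02 − 5·3.5731 + 5 = 9.154
ΔM = M_1 − M_2 = 1.147 − (9.154) = -8.007; smaller M is more luminous → Star 1.
L ratio = 10^(0.4 |ΔM|) = 10^3.203 = 1595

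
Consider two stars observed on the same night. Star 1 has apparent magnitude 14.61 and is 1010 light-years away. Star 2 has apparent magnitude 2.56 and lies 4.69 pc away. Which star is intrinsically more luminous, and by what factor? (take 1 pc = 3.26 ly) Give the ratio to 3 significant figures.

Star 1: d = 1010 ly / 3.26 = 309.8 pc
Star 1: M = m − 5 log₁₀ d + 5 = 14.61 − 5·2.4911 + 5 = 7.154
Star 2: M = m − 5 log₁₀ d + 5 = 2.56 − 5·0.6712 + 5 = 4.204
ΔM = M_1 − M_2 = 7.154 − (4.204) = 2.950; smaller M is more luminous → Star 2.
L ratio = 10^(0.4 |ΔM|) = 10^1.180 = 15.14

Star 2 is more luminous, by a factor of 15.1.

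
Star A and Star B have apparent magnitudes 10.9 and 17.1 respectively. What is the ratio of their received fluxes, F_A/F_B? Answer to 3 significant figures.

F_A/F_B ≈ 302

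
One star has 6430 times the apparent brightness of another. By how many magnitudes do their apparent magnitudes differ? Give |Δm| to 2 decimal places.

Pogson: Δm = −2.5 log₁₀(ratio) = −2.5 log₁₀(6430) = −2.5 × 3.8082 = -9.521

|Δm| ≈ 9.52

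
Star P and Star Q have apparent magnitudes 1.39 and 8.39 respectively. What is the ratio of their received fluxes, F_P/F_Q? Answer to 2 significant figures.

Magnitude difference = -7.00
Flux ratio = 10^(−0.4 Δm) = 10^(−0.4 × -7.00) = 10^2.800 = 631.0

F_P/F_Q ≈ 630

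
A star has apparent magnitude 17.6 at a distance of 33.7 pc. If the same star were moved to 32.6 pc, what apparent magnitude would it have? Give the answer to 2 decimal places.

Flux ∝ 1/d², so Δm = 5 log₁₀(d₂/d₁) = 5 log₁₀(32.6/33.7) = -0.072
m₂ = m₁ + Δm = 17.6 + (-0.072) = 17.528

m ≈ 17.53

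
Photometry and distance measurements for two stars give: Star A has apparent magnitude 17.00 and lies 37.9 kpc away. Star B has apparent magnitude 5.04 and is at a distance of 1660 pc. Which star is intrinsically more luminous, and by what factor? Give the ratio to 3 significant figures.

Star A: d = 37.9 kpc = 37900 pc
Star A: M = m − 5 log₁₀ d + 5 = 17.00 − 5·4.5786 + 5 = -0.893
Star B: M = m − 5 log₁₀ d + 5 = 5.04 − 5·3.2201 + 5 = -6.061
ΔM = M_A − M_B = -0.893 − (-6.061) = 5.167; smaller M is more luminous → Star B.
L ratio = 10^(0.4 |ΔM|) = 10^2.067 = 116.7

Star B is more luminous, by a factor of 117.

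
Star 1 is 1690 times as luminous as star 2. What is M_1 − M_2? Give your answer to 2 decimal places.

M_1 − M_2 ≈ -8.07

Pogson: ΔM = −2.5 log₁₀(ratio) = −2.5 log₁₀(1690) = −2.5 × 3.2279 = -8.070
Star 1 is brighter, so it has the smaller magnitude: the difference is negative.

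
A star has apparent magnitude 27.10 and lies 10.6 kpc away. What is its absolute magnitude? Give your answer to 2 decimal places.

d = 10.6 kpc = 10600 pc
5 log₁₀(d/10 pc) = 5 log₁₀(10600) − 5 = 15.127
M = m − 5 log₁₀(d/10) = 27.10 − 15.127 = 11.973

M ≈ 11.97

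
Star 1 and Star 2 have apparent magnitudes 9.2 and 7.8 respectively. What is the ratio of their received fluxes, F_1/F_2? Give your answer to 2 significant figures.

F_1/F_2 ≈ 0.28

Δm = 9.2 − (7.8) = 1.4
Flux ratio = 10^(−0.4 Δm) = 10^(−0.4 × 1.4) = 10^-0.560 = 0.2754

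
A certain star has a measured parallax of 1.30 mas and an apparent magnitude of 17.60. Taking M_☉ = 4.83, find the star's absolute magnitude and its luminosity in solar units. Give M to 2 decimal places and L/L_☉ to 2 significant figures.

d = 1/p = 1000/1.30 mas = 769.2 pc
M = m − 5 log₁₀ d + 5 = 17.60 − 5·2.8861 + 5 = 8.170
M − M_☉ = 8.170 − 4.83 = 3.340
L/L_☉ = 10^(−0.4 × 3.340) = 0.04614

M ≈ 8.17; L/L_☉ ≈ 0.046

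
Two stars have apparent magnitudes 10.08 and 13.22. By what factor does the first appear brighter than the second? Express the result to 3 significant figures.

18.0

Δm = 10.08 − (13.22) = -3.14
Flux ratio = 10^(−0.4 Δm) = 10^(−0.4 × -3.14) = 10^1.256 = 18.03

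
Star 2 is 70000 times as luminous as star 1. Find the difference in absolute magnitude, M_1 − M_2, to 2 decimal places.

Pogson: ΔM = −2.5 log₁₀(ratio) = −2.5 log₁₀(70000) = −2.5 × 4.8451 = -12.113
Star 2 is brighter so has the smaller magnitude: M_1 − M_2 is positive.

M_1 − M_2 ≈ 12.11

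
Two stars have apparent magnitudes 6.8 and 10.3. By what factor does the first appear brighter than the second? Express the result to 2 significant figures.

25

Magnitude difference = -3.5
Flux ratio = 10^(−0.4 Δm) = 10^(−0.4 × -3.5) = 10^1.400 = 25.12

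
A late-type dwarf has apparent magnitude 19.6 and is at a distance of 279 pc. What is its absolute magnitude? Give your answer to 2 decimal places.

M ≈ 12.37

5 log₁₀(d/10 pc) = 5 log₁₀(279.0) − 5 = 7.228
M = m − 5 log₁₀(d/10) = 19.6 − 7.228 = 12.372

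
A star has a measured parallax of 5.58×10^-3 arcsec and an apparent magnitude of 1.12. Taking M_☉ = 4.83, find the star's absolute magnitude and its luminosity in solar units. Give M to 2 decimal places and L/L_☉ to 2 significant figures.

d = 1/p = 1/5.58×10^-3″ = 179.2 pc
M = m − 5 log₁₀ d + 5 = 1.12 − 5·2.2534 + 5 = -5.147
M − M_☉ = -5.147 − 4.83 = -9.977
L/L_☉ = 10^(−0.4 × -9.977) = 9789

M ≈ -5.15; L/L_☉ ≈ 9800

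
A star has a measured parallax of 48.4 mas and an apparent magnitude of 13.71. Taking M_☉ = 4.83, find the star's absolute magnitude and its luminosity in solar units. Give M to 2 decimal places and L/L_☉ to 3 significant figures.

M ≈ 12.13; L/L_☉ ≈ 1.20×10^-3

d = 1/p = 1000/48.4 mas = 20.66 pc
M = m − 5 log₁₀ d + 5 = 13.71 − 5·1.3152 + 5 = 12.134
M − M_☉ = 12.134 − 4.83 = 7.304
L/L_☉ = 10^(−0.4 × 7.304) = 1.198×10^-3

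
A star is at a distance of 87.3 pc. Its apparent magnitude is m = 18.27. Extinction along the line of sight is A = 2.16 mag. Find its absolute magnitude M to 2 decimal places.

M ≈ 11.40

5 log₁₀(d/10 pc) = 5 log₁₀(87.30) − 5 = 4.705
M = m − 5 log₁₀(d/10) − A = 18.27 − 4.705 − 2.16 = 11.405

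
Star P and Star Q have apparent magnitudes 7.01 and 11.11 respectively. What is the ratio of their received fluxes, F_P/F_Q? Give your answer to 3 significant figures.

F_P/F_Q ≈ 43.7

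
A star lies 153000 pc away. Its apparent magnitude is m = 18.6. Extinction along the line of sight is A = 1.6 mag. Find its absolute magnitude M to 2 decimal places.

M ≈ -3.92

5 log₁₀(d/10 pc) = 5 log₁₀(153000) − 5 = 20.923
M = m − 5 log₁₀(d/10) − A = 18.6 − 20.923 − 1.6 = -3.923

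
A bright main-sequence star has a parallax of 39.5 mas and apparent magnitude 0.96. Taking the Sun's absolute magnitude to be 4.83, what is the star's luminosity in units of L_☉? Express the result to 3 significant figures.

L/L_☉ ≈ 226

d = 1/p = 1000/39.5 mas = 25.32 pc
M = m − 5 log₁₀ d + 5 = 0.96 − 5·1.4034 + 5 = -1.057
M − M_☉ = -1.057 − 4.83 = -5.887
L/L_☉ = 10^(−0.4 × -5.887) = 226.4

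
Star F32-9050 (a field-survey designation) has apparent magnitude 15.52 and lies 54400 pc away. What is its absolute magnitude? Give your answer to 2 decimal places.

M ≈ -3.16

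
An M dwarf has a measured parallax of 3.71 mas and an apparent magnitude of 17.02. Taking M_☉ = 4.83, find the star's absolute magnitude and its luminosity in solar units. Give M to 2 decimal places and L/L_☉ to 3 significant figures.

d = 1/p = 1000/3.71 mas = 269.5 pc
M = m − 5 log₁₀ d + 5 = 17.02 − 5·2.4306 + 5 = 9.867
M − M_☉ = 9.867 − 4.83 = 5.037
L/L_☉ = 10^(−0.4 × 5.037) = 9.666×10^-3

M ≈ 9.87; L/L_☉ ≈ 9.67×10^-3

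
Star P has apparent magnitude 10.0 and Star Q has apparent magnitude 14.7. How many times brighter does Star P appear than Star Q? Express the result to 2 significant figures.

76

Δm = 10.0 − (14.7) = -4.7
Flux ratio = 10^(−0.4 Δm) = 10^(−0.4 × -4.7) = 10^1.880 = 75.86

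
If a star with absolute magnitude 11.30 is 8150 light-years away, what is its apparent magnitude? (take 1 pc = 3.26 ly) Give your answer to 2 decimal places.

d = 8150 ly / 3.26 = 2500 pc
m = M + 5 log₁₀ d − 5 = 11.30 + 5·3.3979 − 5 = 23.290

m ≈ 23.29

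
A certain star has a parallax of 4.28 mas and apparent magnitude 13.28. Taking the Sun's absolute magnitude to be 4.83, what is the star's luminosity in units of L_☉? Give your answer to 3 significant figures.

L/L_☉ ≈ 0.228

d = 1/p = 1000/4.28 mas = 233.6 pc
M = m − 5 log₁₀ d + 5 = 13.28 − 5·2.3686 + 5 = 6.437
M − M_☉ = 6.437 − 4.83 = 1.607
L/L_☉ = 10^(−0.4 × 1.607) = 0.2276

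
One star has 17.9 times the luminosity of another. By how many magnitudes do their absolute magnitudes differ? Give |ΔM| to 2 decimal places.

|ΔM| ≈ 3.13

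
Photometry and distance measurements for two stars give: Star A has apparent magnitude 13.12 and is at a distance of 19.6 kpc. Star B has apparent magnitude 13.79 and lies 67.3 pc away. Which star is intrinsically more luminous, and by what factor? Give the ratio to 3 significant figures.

Star A is more luminous, by a factor of 157000.

Star A: d = 19.6 kpc = 19600 pc
Star A: M = m − 5 log₁₀ d + 5 = 13.12 − 5·4.2923 + 5 = -3.341
Star B: M = m − 5 log₁₀ d + 5 = 13.79 − 5·1.8280 + 5 = 9.650
ΔM = M_A − M_B = -3.341 − (9.650) = -12.991; smaller M is more luminous → Star A.
L ratio = 10^(0.4 |ΔM|) = 10^5.196 = 157200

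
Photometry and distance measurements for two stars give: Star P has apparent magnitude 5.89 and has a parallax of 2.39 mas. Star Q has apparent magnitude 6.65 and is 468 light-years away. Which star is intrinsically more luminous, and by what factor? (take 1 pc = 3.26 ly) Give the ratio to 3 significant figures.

Star P: p = 2.39 mas = 2.39×10^-3″ → d = 1/p = 418.4 pc
Star P: M = m − 5 log₁₀ d + 5 = 5.89 − 5·2.6216 + 5 = -2.218
Star Q: d = 468 ly / 3.26 = 143.6 pc
Star Q: M = m − 5 log₁₀ d + 5 = 6.65 − 5·2.1570 + 5 = 0.865
ΔM = M_P − M_Q = -2.218 − (0.865) = -3.083; smaller M is more luminous → Star P.
L ratio = 10^(0.4 |ΔM|) = 10^1.233 = 17.11

Star P is more luminous, by a factor of 17.1.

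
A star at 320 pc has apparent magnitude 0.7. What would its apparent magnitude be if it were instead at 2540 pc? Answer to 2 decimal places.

Flux ∝ 1/d², so Δm = 5 log₁₀(d₂/d₁) = 5 log₁₀(2540/320) = 4.498
m₂ = m₁ + Δm = 0.7 + (4.498) = 5.198

m ≈ 5.20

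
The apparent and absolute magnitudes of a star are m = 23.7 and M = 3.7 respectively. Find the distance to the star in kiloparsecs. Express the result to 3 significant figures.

d ≈ 100 kpc

μ = m − M = 20.000
m − M = 5 log₁₀ d − 5
log₁₀ d = (m − M)/5 + 1 = 5.0000
d = 10^5.0000 = 100000 pc
= 100.0 kpc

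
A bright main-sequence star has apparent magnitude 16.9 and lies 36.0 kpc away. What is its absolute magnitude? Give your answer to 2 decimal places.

M ≈ -0.88

d = 36.0 kpc = 36000 pc
5 log₁₀(d/10 pc) = 5 log₁₀(36000) − 5 = 17.782
M = m − 5 log₁₀(d/10) = 16.9 − 17.782 = -0.882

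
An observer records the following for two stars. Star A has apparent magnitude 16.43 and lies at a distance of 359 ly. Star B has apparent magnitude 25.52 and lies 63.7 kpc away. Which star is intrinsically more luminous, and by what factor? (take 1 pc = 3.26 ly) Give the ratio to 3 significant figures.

Star A: d = 359 ly / 3.26 = 110.1 pc
Star A: M = m − 5 log₁₀ d + 5 = 16.43 − 5·2.0419 + 5 = 11.221
Star B: d = 63.7 kpc = 63700 pc
Star B: M = m − 5 log₁₀ d + 5 = 25.52 − 5·4.8041 + 5 = 6.499
ΔM = M_A − M_B = 11.221 − (6.499) = 4.721; smaller M is more luminous → Star B.
L ratio = 10^(0.4 |ΔM|) = 10^1.889 = 77.36

Star B is more luminous, by a factor of 77.4.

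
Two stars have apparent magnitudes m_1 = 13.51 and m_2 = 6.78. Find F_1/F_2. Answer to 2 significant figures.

F_1/F_2 ≈ 2.0×10^-3

Magnitude difference = 6.73
Flux ratio = 10^(−0.4 Δm) = 10^(−0.4 × 6.73) = 10^-2.692 = 2.032×10^-3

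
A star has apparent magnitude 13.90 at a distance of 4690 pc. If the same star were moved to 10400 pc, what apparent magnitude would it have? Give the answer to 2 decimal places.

Flux ∝ 1/d², so Δm = 5 log₁₀(d₂/d₁) = 5 log₁₀(10400/4690) = 1.729
m₂ = m₁ + Δm = 13.90 + (1.729) = 15.629

m ≈ 15.63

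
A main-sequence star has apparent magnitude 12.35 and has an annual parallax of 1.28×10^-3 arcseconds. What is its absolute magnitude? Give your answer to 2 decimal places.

d = 1/p = 1/1.28×10^-3″ = 781.2 pc
5 log₁₀(d/10 pc) = 5 log₁₀(781.2) − 5 = 9.464
M = m − 5 log₁₀(d/10) = 12.35 − 9.464 = 2.886

M ≈ 2.89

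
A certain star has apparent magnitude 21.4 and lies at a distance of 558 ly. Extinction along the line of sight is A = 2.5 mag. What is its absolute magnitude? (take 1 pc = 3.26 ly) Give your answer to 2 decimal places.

M ≈ 12.73

d = 558 ly / 3.26 = 171.2 pc
5 log₁₀(d/10 pc) = 5 log₁₀(171.2) − 5 = 6.167
M = m − 5 log₁₀(d/10) − A = 21.4 − 6.167 − 2.5 = 12.733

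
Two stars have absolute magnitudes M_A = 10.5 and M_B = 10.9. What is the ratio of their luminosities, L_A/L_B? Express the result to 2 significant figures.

L_A/L_B ≈ 1.4

ΔM = M_A − M_B = -0.4
L_A/L_B = 10^(−0.4 ΔM) = 10^0.160 = 1.445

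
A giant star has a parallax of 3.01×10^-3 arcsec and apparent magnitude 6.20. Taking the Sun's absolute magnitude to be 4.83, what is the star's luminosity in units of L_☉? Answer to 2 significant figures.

L/L_☉ ≈ 310

d = 1/p = 1/3.01×10^-3″ = 332.2 pc
M = m − 5 log₁₀ d + 5 = 6.20 − 5·2.5214 + 5 = -1.407
M − M_☉ = -1.407 − 4.83 = -6.237
L/L_☉ = 10^(−0.4 × -6.237) = 312.5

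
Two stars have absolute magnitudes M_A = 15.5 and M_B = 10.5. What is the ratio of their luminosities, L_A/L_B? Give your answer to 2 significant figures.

L_A/L_B ≈ 0.010

ΔM = M_A − M_B = 5.0
L_A/L_B = 10^(−0.4 ΔM) = 10^-2.000 = 0.01000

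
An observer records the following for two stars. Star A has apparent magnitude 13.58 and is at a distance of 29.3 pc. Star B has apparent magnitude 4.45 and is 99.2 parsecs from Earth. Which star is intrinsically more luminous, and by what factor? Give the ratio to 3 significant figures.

Star A: M = m − 5 log₁₀ d + 5 = 13.58 − 5·1.4669 + 5 = 11.246
Star B: M = m − 5 log₁₀ d + 5 = 4.45 − 5·1.9965 + 5 = -0.533
ΔM = M_A − M_B = 11.246 − (-0.533) = 11.778; smaller M is more luminous → Star B.
L ratio = 10^(0.4 |ΔM|) = 10^4.711 = 51440

Star B is more luminous, by a factor of 51400.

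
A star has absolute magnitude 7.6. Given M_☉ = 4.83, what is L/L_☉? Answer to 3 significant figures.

L/L_☉ ≈ 0.0780

M − M_☉ = 7.6 − 4.83 = 2.770
L/L_☉ = 10^(−0.4 (M − M_☉)) = 10^-1.108 = 0.07798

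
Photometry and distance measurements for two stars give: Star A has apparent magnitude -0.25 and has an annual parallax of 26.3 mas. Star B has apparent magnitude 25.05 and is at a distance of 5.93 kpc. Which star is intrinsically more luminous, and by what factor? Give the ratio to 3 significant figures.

Star A is more luminous, by a factor of 542000.

Star A: p = 26.3 mas = 0.0263″ → d = 1/p = 38.02 pc
Star A: M = m − 5 log₁₀ d + 5 = -0.25 − 5·1.5800 + 5 = -3.150
Star B: d = 5.93 kpc = 5930 pc
Star B: M = m − 5 log₁₀ d + 5 = 25.05 − 5·3.7731 + 5 = 11.185
ΔM = M_A − M_B = -3.150 − (11.185) = -14.335; smaller M is more luminous → Star A.
L ratio = 10^(0.4 |ΔM|) = 10^5.734 = 542000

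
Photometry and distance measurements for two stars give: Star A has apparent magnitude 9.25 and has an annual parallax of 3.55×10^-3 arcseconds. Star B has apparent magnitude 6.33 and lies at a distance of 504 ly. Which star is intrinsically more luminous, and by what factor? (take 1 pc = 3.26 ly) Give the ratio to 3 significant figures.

Star B is more luminous, by a factor of 4.43.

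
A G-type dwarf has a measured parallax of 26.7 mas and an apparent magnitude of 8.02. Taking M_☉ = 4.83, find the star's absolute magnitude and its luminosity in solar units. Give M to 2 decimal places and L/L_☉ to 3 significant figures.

d = 1/p = 1000/26.7 mas = 37.45 pc
M = m − 5 log₁₀ d + 5 = 8.02 − 5·1.5735 + 5 = 5.153
M − M_☉ = 5.153 − 4.83 = 0.323
L/L_☉ = 10^(−0.4 × 0.323) = 0.7430

M ≈ 5.15; L/L_☉ ≈ 0.743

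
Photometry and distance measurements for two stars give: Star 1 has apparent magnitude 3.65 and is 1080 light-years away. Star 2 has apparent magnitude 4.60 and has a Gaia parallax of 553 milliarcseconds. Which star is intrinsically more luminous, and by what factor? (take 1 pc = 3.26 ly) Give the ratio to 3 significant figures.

Star 1: d = 1080 ly / 3.26 = 331.3 pc
Star 1: M = m − 5 log₁₀ d + 5 = 3.65 − 5·2.5202 + 5 = -3.951
Star 2: p = 553 mas = 0.553″ → d = 1/p = 1.808 pc
Star 2: M = m − 5 log₁₀ d + 5 = 4.60 − 5·0.2573 + 5 = 8.314
ΔM = M_1 − M_2 = -3.951 − (8.314) = -12.265; smaller M is more luminous → Star 1.
L ratio = 10^(0.4 |ΔM|) = 10^4.906 = 80510

Star 1 is more luminous, by a factor of 80500.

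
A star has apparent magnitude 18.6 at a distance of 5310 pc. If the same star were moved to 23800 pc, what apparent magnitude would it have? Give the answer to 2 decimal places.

m ≈ 21.86

Flux ∝ 1/d², so Δm = 5 log₁₀(d₂/d₁) = 5 log₁₀(23800/5310) = 3.257
m₂ = m₁ + Δm = 18.6 + (3.257) = 21.857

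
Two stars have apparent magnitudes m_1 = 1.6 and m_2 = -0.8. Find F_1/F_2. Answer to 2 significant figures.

Magnitude difference = 2.4
Flux ratio = 10^(−0.4 Δm) = 10^(−0.4 × 2.4) = 10^-0.960 = 0.1096

F_1/F_2 ≈ 0.11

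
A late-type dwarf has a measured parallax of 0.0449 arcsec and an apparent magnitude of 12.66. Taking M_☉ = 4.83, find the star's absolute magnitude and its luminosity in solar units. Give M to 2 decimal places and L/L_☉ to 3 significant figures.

d = 1/p = 1/0.0449″ = 22.27 pc
M = m − 5 log₁₀ d + 5 = 12.66 − 5·1.3478 + 5 = 10.921
M − M_☉ = 10.921 − 4.83 = 6.091
L/L_☉ = 10^(−0.4 × 6.091) = 3.660×10^-3

M ≈ 10.92; L/L_☉ ≈ 3.66×10^-3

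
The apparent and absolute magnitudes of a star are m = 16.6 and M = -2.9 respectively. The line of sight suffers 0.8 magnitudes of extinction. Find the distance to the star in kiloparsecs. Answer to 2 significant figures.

d ≈ 55 kpc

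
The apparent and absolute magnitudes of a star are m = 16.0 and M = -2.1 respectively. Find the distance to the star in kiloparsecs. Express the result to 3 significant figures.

μ = m − M = 18.100
m − M = 5 log₁₀ d − 5
log₁₀ d = (m − M)/5 + 1 = 4.6200
d = 10^4.6200 = 41690 pc
= 41.69 kpc

d ≈ 41.7 kpc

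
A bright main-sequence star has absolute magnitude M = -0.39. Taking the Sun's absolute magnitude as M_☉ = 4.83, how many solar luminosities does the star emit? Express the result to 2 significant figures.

L/L_☉ ≈ 120

M − M_☉ = -0.39 − 4.83 = -5.220
L/L_☉ = 10^(−0.4 (M − M_☉)) = 10^2.088 = 122.5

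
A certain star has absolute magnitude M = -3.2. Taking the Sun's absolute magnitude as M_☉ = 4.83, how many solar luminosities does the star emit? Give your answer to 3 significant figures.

L/L_☉ ≈ 1630

M − M_☉ = -3.2 − 4.83 = -8.030
L/L_☉ = 10^(−0.4 (M − M_☉)) = 10^3.212 = 1629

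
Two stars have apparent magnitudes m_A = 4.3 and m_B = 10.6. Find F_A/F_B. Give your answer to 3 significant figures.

F_A/F_B ≈ 331

Δm = 4.3 − (10.6) = -6.3
Flux ratio = 10^(−0.4 Δm) = 10^(−0.4 × -6.3) = 10^2.520 = 331.1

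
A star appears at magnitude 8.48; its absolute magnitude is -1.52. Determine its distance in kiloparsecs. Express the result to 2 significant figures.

Distance modulus: m − M = 8.48 − (-1.52) = 10.000
m − M = 5 log₁₀ d − 5
log₁₀ d = (m − M)/5 + 1 = 3.0000
d = 10^3.0000 = 1000 pc
= 1.000 kpc

d ≈ 1.0 kpc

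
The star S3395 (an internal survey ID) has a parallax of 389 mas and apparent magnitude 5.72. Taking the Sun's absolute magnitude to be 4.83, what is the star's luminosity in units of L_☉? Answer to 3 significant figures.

d = 1/p = 1000/389 mas = 2.571 pc
M = m − 5 log₁₀ d + 5 = 5.72 − 5·0.4101 + 5 = 8.670
M − M_☉ = 8.670 − 4.83 = 3.840
L/L_☉ = 10^(−0.4 × 3.840) = 0.02911

L/L_☉ ≈ 0.0291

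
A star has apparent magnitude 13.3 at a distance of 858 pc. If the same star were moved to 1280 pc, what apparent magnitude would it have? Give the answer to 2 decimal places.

m ≈ 14.17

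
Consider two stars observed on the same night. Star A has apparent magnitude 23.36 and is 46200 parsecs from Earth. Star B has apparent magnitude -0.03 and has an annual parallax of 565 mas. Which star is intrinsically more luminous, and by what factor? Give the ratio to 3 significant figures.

Star A: M = m − 5 log₁₀ d + 5 = 23.36 − 5·4.6646 + 5 = 5.037
Star B: p = 565 mas = 0.565″ → d = 1/p = 1.770 pc
Star B: M = m − 5 log₁₀ d + 5 = -0.03 − 5·0.2480 + 5 = 3.730
ΔM = M_A − M_B = 5.037 − (3.730) = 1.307; smaller M is more luminous → Star B.
L ratio = 10^(0.4 |ΔM|) = 10^0.523 = 3.331

Star B is more luminous, by a factor of 3.33.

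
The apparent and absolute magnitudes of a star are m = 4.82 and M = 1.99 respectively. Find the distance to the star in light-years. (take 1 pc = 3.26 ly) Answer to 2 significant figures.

d ≈ 120 ly

Distance modulus: m − M = 4.82 − (1.99) = 2.830
m − M = 5 log₁₀ d − 5
log₁₀ d = (m − M)/5 + 1 = 1.5660
d = 10^1.5660 = 36.81 pc
= 120.0 ly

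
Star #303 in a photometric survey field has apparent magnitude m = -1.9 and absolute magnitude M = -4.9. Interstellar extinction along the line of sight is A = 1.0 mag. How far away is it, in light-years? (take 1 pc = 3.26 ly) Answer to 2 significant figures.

m − M = 5 log₁₀(d/10 pc) + A  ⇒  -1.9 − (-4.9) − 1.0 = 5 log₁₀(d/10)
2.000 = 5 log₁₀(d/10)
log₁₀ d = (m − M − A)/5 + 1 = 1.4000
d = 10^1.4000 = 25.12 pc
= 81.89 ly

d ≈ 82 ly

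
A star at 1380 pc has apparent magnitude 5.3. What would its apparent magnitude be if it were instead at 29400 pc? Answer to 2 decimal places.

m ≈ 11.94

Flux ∝ 1/d², so Δm = 5 log₁₀(d₂/d₁) = 5 log₁₀(29400/1380) = 6.642
m₂ = m₁ + Δm = 5.3 + (6.642) = 11.942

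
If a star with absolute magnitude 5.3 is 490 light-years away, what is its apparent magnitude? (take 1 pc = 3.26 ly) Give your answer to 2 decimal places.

m ≈ 11.18

d = 490 ly / 3.26 = 150.3 pc
m = M + 5 log₁₀ d − 5 = 5.3 + 5·2.1770 − 5 = 11.185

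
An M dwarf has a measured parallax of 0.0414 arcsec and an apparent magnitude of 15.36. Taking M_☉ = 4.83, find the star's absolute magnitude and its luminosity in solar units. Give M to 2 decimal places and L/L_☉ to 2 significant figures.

d = 1/p = 1/0.0414″ = 24.15 pc
M = m − 5 log₁₀ d + 5 = 15.36 − 5·1.3830 + 5 = 13.445
M − M_☉ = 13.445 − 4.83 = 8.615
L/L_☉ = 10^(−0.4 × 8.615) = 3.581×10^-4

M ≈ 13.45; L/L_☉ ≈ 3.6×10^-4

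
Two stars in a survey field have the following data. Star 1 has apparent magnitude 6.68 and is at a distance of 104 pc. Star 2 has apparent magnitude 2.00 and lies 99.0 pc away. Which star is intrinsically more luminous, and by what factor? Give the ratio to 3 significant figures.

Star 2 is more luminous, by a factor of 67.5.

Star 1: M = m − 5 log₁₀ d + 5 = 6.68 − 5·2.0170 + 5 = 1.595
Star 2: M = m − 5 log₁₀ d + 5 = 2.00 − 5·1.9956 + 5 = -2.978
ΔM = M_1 − M_2 = 1.595 − (-2.978) = 4.573; smaller M is more luminous → Star 2.
L ratio = 10^(0.4 |ΔM|) = 10^1.829 = 67.48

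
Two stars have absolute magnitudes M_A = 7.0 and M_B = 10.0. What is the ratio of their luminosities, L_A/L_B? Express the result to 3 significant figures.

L_A/L_B ≈ 15.8

ΔM = M_A − M_B = -3.0
L_A/L_B = 10^(−0.4 ΔM) = 10^1.200 = 15.85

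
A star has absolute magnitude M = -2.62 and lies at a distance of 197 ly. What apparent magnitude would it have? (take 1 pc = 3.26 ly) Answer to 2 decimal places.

m ≈ 1.29

d = 197 ly / 3.26 = 60.43 pc
m = M + 5 log₁₀ d − 5 = -2.62 + 5·1.7812 − 5 = 1.286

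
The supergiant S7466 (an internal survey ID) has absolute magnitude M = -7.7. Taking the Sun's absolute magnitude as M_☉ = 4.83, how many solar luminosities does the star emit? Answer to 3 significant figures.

M − M_☉ = -7.7 − 4.83 = -12.530
L/L_☉ = 10^(−0.4 (M − M_☉)) = 10^5.012 = 102800

L/L_☉ ≈ 103000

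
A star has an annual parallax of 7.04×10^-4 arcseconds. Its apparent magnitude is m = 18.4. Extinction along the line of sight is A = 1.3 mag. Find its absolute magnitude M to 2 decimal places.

d = 1/p = 1/7.04×10^-4″ = 1420 pc
5 log₁₀(d/10 pc) = 5 log₁₀(1420) − 5 = 10.762
M = m − 5 log₁₀(d/10) − A = 18.4 − 10.762 − 1.3 = 6.338

M ≈ 6.34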